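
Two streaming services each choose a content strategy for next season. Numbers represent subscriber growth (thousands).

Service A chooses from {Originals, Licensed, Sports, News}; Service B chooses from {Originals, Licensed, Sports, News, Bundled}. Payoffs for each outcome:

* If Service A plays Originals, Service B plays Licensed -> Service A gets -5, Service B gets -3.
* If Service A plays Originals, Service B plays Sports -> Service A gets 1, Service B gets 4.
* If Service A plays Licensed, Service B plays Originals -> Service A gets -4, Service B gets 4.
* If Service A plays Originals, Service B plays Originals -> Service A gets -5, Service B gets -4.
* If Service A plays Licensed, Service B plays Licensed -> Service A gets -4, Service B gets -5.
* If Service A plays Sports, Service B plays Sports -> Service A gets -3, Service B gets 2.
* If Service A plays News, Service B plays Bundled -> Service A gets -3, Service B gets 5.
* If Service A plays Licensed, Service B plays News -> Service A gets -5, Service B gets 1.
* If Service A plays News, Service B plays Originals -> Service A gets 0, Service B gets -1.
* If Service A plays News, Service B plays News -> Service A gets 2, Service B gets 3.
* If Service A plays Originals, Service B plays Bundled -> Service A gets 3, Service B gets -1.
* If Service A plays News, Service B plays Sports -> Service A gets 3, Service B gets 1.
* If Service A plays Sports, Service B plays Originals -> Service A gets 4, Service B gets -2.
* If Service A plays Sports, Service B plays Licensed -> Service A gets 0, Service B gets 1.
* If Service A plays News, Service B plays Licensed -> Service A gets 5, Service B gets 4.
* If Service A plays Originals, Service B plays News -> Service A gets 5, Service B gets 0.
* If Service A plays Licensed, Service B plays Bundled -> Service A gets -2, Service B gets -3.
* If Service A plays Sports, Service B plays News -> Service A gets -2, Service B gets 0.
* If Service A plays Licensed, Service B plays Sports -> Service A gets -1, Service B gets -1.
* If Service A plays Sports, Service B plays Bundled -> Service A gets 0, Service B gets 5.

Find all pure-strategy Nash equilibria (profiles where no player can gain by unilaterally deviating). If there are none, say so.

(Originals, Originals): Service A can switch to Licensed (-5 → -4). Not NE.
(Originals, Licensed): Service A can switch to Licensed (-5 → -4). Not NE.
(Originals, Sports): Service A can switch to News (1 → 3). Not NE.
(Originals, News): Service B can switch to Sports (0 → 4). Not NE.
(Originals, Bundled): Service B can switch to Sports (-1 → 4). Not NE.
(Licensed, Originals): Service A can switch to Sports (-4 → 4). Not NE.
(Licensed, Licensed): Service A can switch to Sports (-4 → 0). Not NE.
(Licensed, Sports): Service A can switch to Originals (-1 → 1). Not NE.
(Licensed, News): Service A can switch to Originals (-5 → 5). Not NE.
(Licensed, Bundled): Service A can switch to Originals (-2 → 3). Not NE.
(Sports, Originals): Service B can switch to Licensed (-2 → 1). Not NE.
(Sports, Licensed): Service A can switch to News (0 → 5). Not NE.
(The remaining 8 profiles each have a profitable deviation by the same check.)

none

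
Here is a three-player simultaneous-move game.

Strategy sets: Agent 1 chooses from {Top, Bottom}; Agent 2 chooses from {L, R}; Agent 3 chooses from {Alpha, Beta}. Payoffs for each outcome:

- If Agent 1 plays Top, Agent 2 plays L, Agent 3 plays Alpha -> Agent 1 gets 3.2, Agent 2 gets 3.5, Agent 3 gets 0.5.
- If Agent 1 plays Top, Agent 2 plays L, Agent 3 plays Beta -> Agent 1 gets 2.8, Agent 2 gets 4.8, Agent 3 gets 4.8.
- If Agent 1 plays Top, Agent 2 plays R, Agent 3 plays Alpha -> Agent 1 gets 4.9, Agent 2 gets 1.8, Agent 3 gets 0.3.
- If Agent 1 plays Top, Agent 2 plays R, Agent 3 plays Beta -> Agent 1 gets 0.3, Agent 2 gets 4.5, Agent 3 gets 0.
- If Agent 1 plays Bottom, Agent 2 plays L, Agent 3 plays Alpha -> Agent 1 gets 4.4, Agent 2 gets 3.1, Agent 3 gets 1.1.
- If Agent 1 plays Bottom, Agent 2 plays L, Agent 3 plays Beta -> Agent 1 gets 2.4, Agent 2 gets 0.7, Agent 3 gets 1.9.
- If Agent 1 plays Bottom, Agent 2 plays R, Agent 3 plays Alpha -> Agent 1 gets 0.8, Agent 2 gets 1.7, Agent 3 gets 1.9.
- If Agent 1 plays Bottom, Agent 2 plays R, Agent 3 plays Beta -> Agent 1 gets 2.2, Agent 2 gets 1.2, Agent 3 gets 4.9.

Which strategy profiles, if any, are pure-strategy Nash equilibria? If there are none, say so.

The pure Nash equilibria are (Top, L, Beta) and (Bottom, R, Beta).

(Top, L, Alpha): Agent 1 can switch to Bottom (3.2 → 4.4). Not NE.
(Top, L, Beta): Agent 1 gets 2.8, best alternative 2.4; Agent 2 gets 4.8, best alternative 4.5; Agent 3 gets 4.8, best alternative 0.5. No profitable deviation — NE.
(Top, R, Alpha): Agent 2 can switch to L (1.8 → 3.5). Not NE.
(Top, R, Beta): Agent 1 can switch to Bottom (0.3 → 2.2). Not NE.
(Bottom, L, Alpha): Agent 3 can switch to Beta (1.1 → 1.9). Not NE.
(Bottom, L, Beta): Agent 1 can switch to Top (2.4 → 2.8). Not NE.
(Bottom, R, Alpha): Agent 1 can switch to Top (0.8 → 4.9). Not NE.
(Bottom, R, Beta): Agent 1 gets 2.2, best alternative 0.3; Agent 2 gets 1.2, best alternative 0.7; Agent 3 gets 4.9, best alternative 1.9. No profitable deviation — NE.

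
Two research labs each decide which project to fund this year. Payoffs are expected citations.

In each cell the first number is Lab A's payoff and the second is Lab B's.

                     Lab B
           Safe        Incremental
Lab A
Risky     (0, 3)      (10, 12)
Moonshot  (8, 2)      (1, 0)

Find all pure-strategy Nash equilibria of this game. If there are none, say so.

(Risky, Safe): Lab A can switch to Moonshot (0 → 8). Not NE.
(Risky, Incremental): Lab A gets 10, best alternative 1; Lab B gets 12, best alternative 3. No profitable deviation — NE.
(Moonshot, Safe): Lab A gets 8, best alternative 0; Lab B gets 2, best alternative 0. No profitable deviation — NE.
(Moonshot, Incremental): Lab A can switch to Risky (1 → 10). Not NE.

Pure-strategy Nash equilibria: (Risky, Incremental), (Moonshot, Safe)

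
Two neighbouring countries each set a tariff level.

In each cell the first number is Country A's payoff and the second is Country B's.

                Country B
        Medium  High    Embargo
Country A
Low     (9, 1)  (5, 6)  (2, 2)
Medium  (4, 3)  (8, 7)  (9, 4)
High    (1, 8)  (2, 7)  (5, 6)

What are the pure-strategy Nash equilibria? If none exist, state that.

(Medium, High)

(Low, Medium): Country B can switch to High (1 → 6). Not NE.
(Low, High): Country A can switch to Medium (5 → 8). Not NE.
(Low, Embargo): Country A can switch to Medium (2 → 9). Not NE.
(Medium, Medium): Country A can switch to Low (4 → 9). Not NE.
(Medium, High): Country A gets 8, best alternative 5; Country B gets 7, best alternative 4. No profitable deviation — NE.
(Medium, Embargo): Country B can switch to High (4 → 7). Not NE.
(High, Medium): Country A can switch to Low (1 → 9). Not NE.
(High, High): Country A can switch to Low (2 → 5). Not NE.
(High, Embargo): Country A can switch to Medium (5 → 9). Not NE.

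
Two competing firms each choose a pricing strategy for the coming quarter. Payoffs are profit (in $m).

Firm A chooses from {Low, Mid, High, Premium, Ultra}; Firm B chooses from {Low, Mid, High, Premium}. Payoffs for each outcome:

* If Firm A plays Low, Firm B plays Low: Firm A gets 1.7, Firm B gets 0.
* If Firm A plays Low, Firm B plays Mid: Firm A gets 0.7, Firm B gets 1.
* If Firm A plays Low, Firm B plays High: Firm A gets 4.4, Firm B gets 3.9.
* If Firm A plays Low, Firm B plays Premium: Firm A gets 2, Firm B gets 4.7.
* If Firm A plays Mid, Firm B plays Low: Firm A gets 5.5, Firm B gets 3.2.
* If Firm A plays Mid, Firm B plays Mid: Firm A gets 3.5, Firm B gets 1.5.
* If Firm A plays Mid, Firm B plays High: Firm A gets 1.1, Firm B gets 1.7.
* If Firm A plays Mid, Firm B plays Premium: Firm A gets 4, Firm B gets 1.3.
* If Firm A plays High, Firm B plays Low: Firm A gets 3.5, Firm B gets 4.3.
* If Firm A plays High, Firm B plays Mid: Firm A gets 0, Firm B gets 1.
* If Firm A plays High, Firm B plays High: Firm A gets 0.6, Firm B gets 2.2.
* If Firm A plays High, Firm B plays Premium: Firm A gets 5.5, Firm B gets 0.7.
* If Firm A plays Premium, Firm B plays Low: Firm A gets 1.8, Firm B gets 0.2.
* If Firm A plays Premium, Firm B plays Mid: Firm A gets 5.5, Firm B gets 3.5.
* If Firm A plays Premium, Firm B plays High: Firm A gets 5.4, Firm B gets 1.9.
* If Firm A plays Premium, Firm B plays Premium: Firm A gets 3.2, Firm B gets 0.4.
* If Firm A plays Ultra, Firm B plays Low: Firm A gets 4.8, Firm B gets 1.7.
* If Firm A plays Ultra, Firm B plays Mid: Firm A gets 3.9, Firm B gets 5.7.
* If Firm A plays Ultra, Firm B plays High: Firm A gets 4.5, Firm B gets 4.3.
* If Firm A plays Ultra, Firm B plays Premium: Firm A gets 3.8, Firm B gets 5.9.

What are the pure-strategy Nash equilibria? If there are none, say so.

Pure-strategy Nash equilibria: (Mid, Low) and (Premium, Mid)

Mark each player's best response to every combination of opponents' strategies; a profile where every player is best-responding is a pure Nash equilibrium.
Firm A against Low: payoffs 1.7, 5.5, 3.5, 1.8, 4.8 → best response Mid.
Firm A against Mid: payoffs 0.7, 3.5, 0, 5.5, 3.9 → best response Premium.
Firm A against High: payoffs 4.4, 1.1, 0.6, 5.4, 4.5 → best response Premium.
Firm A against Premium: payoffs 2, 4, 5.5, 3.2, 3.8 → best response High.
Firm B against Low: payoffs 0, 1, 3.9, 4.7 → best response Premium.
Firm B against Mid: payoffs 3.2, 1.5, 1.7, 1.3 → best response Low.
Firm B against High: payoffs 4.3, 1, 2.2, 0.7 → best response Low.
Firm B against Premium: payoffs 0.2, 3.5, 1.9, 0.4 → best response Mid.
Firm B against Ultra: payoffs 1.7, 5.7, 4.3, 5.9 → best response Premium.
Mutual best responses: (Mid, Low); (Premium, Mid).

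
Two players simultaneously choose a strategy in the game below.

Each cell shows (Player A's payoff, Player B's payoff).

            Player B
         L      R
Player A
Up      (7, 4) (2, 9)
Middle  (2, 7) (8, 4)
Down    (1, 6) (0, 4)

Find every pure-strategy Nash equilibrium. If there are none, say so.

There is no pure-strategy Nash equilibrium.

Player A against L: payoffs 7, 2, 1 → best response Up.
Player A against R: payoffs 2, 8, 0 → best response Middle.
Player B against Up: payoffs 4, 9 → best response R.
Player B against Middle: payoffs 7, 4 → best response L.
Player B against Down: payoffs 6, 4 → best response L.
No profile is a mutual best response for all players.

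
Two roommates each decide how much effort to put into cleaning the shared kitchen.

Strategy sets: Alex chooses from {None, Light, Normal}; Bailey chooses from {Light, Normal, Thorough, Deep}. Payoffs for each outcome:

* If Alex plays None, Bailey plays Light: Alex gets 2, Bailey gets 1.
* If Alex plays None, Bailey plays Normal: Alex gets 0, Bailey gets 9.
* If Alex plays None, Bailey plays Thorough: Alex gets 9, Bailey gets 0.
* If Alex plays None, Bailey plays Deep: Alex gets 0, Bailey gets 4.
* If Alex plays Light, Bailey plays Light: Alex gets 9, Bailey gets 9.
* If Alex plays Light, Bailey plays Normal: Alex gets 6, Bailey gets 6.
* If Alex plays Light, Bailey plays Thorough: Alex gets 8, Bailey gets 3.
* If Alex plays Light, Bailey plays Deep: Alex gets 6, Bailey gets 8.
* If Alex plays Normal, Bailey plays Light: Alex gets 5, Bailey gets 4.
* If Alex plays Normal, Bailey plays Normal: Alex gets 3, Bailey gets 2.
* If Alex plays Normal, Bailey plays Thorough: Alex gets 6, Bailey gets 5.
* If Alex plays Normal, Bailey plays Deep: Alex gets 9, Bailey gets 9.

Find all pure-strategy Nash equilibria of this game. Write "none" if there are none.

Pure-strategy Nash equilibria: (Light, Light), (Normal, Deep)

Alex against Light: payoffs 2, 9, 5 → best response Light.
Alex against Normal: payoffs 0, 6, 3 → best response Light.
Alex against Thorough: payoffs 9, 8, 6 → best response None.
Alex against Deep: payoffs 0, 6, 9 → best response Normal.
Bailey against None: payoffs 1, 9, 0, 4 → best response Normal.
Bailey against Light: payoffs 9, 6, 3, 8 → best response Light.
Bailey against Normal: payoffs 4, 2, 5, 9 → best response Deep.
Mutual best responses: (Light, Light); (Normal, Deep).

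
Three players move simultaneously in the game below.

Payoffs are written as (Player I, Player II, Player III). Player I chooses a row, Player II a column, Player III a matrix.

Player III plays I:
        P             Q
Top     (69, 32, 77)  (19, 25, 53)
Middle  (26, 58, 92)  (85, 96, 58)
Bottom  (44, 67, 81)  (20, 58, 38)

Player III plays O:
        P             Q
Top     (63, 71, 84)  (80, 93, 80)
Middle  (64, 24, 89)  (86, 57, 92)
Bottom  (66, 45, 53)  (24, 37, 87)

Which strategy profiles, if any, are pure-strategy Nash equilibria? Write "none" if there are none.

Pure NE: (Middle, Q, O)

(Top, P, I): Player III can switch to O (77 → 84). Not NE.
(Top, P, O): Player I can switch to Middle (63 → 64). Not NE.
(Top, Q, I): Player I can switch to Middle (19 → 85). Not NE.
(Top, Q, O): Player I can switch to Middle (80 → 86). Not NE.
(Middle, P, I): Player I can switch to Top (26 → 69). Not NE.
(Middle, P, O): Player I can switch to Bottom (64 → 66). Not NE.
(Middle, Q, O): Player I gets 86, best alternative 80; Player II gets 57, best alternative 24; Player III gets 92, best alternative 58. No profitable deviation — NE.
(The remaining 5 profiles each have a profitable deviation by the same check.)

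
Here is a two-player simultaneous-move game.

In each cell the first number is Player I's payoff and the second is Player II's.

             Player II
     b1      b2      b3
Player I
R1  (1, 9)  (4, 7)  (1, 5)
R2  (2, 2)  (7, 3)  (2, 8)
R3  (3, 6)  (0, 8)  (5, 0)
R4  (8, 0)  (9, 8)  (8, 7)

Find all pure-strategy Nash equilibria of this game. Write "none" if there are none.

For each player, find the best response to each opponent profile; mutual best responses are the pure NE.
Player I against b1: payoffs 1, 2, 3, 8 → best response R4.
Player I against b2: payoffs 4, 7, 0, 9 → best response R4.
Player I against b3: payoffs 1, 2, 5, 8 → best response R4.
Player II against R1: payoffs 9, 7, 5 → best response b1.
Player II against R2: payoffs 2, 3, 8 → best response b3.
Player II against R3: payoffs 6, 8, 0 → best response b2.
Player II against R4: payoffs 0, 8, 7 → best response b2.
Mutual best responses: (R4, b2).

The unique pure-strategy Nash equilibrium is (R4, b2).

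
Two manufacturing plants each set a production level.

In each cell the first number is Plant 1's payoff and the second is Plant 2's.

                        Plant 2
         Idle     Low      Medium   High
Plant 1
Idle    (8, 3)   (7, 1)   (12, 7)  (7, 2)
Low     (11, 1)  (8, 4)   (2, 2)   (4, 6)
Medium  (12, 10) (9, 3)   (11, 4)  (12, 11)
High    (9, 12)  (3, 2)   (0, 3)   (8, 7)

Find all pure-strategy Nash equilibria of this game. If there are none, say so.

For each strategy profile, look for a profitable unilateral deviation.
(Idle, Idle): Plant 1 can switch to Low (8 → 11). Not NE.
(Idle, Low): Plant 1 can switch to Low (7 → 8). Not NE.
(Idle, Medium): Plant 1 gets 12, best alternative 11; Plant 2 gets 7, best alternative 3. No profitable deviation — NE.
(Idle, High): Plant 1 can switch to Medium (7 → 12). Not NE.
(Low, Idle): Plant 1 can switch to Medium (11 → 12). Not NE.
(Low, Low): Plant 1 can switch to Medium (8 → 9). Not NE.
(Low, Medium): Plant 1 can switch to Idle (2 → 12). Not NE.
(Low, High): Plant 1 can switch to Idle (4 → 7). Not NE.
(Medium, Idle): Plant 2 can switch to High (10 → 11). Not NE.
(Medium, Low): Plant 2 can switch to Idle (3 → 10). Not NE.
(Medium, Medium): Plant 1 can switch to Idle (11 → 12). Not NE.
(Medium, High): Plant 1 gets 12, best alternative 8; Plant 2 gets 11, best alternative 10. No profitable deviation — NE.
(The remaining 4 profiles each have a profitable deviation by the same check.)

The pure Nash equilibria are (Idle, Medium), (Medium, High).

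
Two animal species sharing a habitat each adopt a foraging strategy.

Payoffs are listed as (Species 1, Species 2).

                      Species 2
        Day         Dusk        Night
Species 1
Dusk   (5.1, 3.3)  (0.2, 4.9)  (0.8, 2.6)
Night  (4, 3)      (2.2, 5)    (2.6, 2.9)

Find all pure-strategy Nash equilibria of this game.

Species 1 against Day: payoffs 5.1, 4 → best response Dusk.
Species 1 against Dusk: payoffs 0.2, 2.2 → best response Night.
Species 1 against Night: payoffs 0.8, 2.6 → best response Night.
Species 2 against Dusk: payoffs 3.3, 4.9, 2.6 → best response Dusk.
Species 2 against Night: payoffs 3, 5, 2.9 → best response Dusk.
Mutual best responses: (Night, Dusk).

Pure NE: (Night, Dusk)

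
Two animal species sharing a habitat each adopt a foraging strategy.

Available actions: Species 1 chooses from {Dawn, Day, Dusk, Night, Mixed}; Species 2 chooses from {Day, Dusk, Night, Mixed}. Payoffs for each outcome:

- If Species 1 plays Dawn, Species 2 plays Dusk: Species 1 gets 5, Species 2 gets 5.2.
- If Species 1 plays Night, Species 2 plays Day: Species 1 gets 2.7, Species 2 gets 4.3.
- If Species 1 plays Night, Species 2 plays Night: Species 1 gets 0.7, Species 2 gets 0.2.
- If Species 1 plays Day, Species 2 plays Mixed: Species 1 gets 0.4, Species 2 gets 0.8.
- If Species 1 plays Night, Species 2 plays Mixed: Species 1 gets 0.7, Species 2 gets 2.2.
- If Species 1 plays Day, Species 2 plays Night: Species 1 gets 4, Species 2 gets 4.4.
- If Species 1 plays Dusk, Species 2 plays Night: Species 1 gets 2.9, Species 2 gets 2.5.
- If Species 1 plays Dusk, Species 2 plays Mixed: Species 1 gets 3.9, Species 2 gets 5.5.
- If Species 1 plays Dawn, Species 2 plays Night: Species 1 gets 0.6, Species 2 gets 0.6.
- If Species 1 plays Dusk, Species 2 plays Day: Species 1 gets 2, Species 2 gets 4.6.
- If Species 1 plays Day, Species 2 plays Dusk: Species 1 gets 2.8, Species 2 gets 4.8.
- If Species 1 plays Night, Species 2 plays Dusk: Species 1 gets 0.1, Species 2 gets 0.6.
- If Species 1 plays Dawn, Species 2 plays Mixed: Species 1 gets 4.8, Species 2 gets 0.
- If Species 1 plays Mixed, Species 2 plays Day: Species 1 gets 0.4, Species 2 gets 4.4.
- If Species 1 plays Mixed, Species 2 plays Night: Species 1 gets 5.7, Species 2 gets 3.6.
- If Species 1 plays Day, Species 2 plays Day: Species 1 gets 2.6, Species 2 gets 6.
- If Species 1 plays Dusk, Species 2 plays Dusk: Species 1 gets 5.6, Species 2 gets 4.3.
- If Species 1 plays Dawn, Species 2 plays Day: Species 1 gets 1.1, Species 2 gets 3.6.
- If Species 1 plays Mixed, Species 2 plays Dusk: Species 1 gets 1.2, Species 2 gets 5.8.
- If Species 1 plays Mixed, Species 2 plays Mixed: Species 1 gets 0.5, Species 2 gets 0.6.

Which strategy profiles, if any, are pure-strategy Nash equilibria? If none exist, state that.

(Night, Day)

Species 1 against Day: payoffs 1.1, 2.6, 2, 2.7, 0.4 → best response Night.
Species 1 against Dusk: payoffs 5, 2.8, 5.6, 0.1, 1.2 → best response Dusk.
Species 1 against Night: payoffs 0.6, 4, 2.9, 0.7, 5.7 → best response Mixed.
Species 1 against Mixed: payoffs 4.8, 0.4, 3.9, 0.7, 0.5 → best response Dawn.
Species 2 against Dawn: payoffs 3.6, 5.2, 0.6, 0 → best response Dusk.
Species 2 against Day: payoffs 6, 4.8, 4.4, 0.8 → best response Day.
Species 2 against Dusk: payoffs 4.6, 4.3, 2.5, 5.5 → best response Mixed.
Species 2 against Night: payoffs 4.3, 0.6, 0.2, 2.2 → best response Day.
Species 2 against Mixed: payoffs 4.4, 5.8, 3.6, 0.6 → best response Dusk.
Mutual best responses: (Night, Day).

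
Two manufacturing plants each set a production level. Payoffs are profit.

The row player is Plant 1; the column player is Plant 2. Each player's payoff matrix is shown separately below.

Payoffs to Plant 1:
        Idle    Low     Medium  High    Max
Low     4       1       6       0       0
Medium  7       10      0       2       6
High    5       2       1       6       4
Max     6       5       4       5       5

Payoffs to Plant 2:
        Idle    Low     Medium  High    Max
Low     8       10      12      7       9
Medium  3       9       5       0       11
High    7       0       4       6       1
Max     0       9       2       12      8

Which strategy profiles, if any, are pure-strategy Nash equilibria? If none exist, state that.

(Low, Idle): Plant 1 can switch to Medium (4 → 7). Not NE.
(Low, Low): Plant 1 can switch to Medium (1 → 10). Not NE.
(Low, Medium): Plant 1 gets 6, best alternative 4; Plant 2 gets 12, best alternative 10. No profitable deviation — NE.
(Low, High): Plant 1 can switch to Medium (0 → 2). Not NE.
(Low, Max): Plant 1 can switch to Medium (0 → 6). Not NE.
(Medium, Idle): Plant 2 can switch to Low (3 → 9). Not NE.
(Medium, Low): Plant 2 can switch to Max (9 → 11). Not NE.
(Medium, Medium): Plant 1 can switch to Low (0 → 6). Not NE.
(Medium, High): Plant 1 can switch to High (2 → 6). Not NE.
(Medium, Max): Plant 1 gets 6, best alternative 5; Plant 2 gets 11, best alternative 9. No profitable deviation — NE.
(High, Idle): Plant 1 can switch to Medium (5 → 7). Not NE.
(High, Low): Plant 1 can switch to Medium (2 → 10). Not NE.
(The remaining 8 profiles each have a profitable deviation by the same check.)

The pure Nash equilibria are (Low, Medium) and (Medium, Max).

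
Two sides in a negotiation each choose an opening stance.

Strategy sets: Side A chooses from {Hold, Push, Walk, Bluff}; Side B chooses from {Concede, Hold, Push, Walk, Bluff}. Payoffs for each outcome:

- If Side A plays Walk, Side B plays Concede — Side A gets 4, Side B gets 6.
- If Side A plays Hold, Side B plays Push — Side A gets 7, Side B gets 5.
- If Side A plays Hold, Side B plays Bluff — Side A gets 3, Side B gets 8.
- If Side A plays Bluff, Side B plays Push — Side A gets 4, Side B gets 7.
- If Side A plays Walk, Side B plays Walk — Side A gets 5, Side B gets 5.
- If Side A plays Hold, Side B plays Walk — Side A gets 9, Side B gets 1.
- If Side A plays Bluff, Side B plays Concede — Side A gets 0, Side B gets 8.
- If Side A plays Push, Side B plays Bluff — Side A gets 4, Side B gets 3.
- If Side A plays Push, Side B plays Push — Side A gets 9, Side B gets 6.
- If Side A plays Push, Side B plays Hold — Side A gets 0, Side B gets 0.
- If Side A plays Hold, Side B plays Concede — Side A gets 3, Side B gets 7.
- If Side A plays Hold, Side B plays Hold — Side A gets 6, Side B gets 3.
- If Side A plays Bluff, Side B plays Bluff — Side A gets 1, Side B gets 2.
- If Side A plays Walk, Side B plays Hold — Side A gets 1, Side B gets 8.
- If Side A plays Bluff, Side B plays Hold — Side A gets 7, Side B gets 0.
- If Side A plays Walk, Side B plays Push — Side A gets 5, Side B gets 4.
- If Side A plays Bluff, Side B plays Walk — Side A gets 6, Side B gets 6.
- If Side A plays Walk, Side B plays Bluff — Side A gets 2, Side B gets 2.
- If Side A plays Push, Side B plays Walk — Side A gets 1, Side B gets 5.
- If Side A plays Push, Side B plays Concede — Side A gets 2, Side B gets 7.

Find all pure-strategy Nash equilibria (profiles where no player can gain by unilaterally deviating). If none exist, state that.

There is no pure-strategy Nash equilibrium.

For each player, find the best response to each opponent profile; mutual best responses are the pure NE.
Side A against Concede: payoffs 3, 2, 4, 0 → best response Walk.
Side A against Hold: payoffs 6, 0, 1, 7 → best response Bluff.
Side A against Push: payoffs 7, 9, 5, 4 → best response Push.
Side A against Walk: payoffs 9, 1, 5, 6 → best response Hold.
Side A against Bluff: payoffs 3, 4, 2, 1 → best response Push.
Side B against Hold: payoffs 7, 3, 5, 1, 8 → best response Bluff.
Side B against Push: payoffs 7, 0, 6, 5, 3 → best response Concede.
Side B against Walk: payoffs 6, 8, 4, 5, 2 → best response Hold.
Side B against Bluff: payoffs 8, 0, 7, 6, 2 → best response Concede.
No profile is a mutual best response for all players.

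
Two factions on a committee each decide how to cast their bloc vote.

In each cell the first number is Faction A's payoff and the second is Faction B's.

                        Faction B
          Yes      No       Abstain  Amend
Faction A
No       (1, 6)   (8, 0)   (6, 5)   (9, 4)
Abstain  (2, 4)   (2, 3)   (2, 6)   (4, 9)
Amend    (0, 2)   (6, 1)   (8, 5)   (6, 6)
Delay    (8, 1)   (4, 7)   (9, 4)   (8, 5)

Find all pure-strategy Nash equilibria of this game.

(No, Yes): Faction A can switch to Abstain (1 → 2). Not NE.
(No, No): Faction B can switch to Yes (0 → 6). Not NE.
(No, Abstain): Faction A can switch to Amend (6 → 8). Not NE.
(No, Amend): Faction B can switch to Yes (4 → 6). Not NE.
(Abstain, Yes): Faction A can switch to Delay (2 → 8). Not NE.
(Abstain, No): Faction A can switch to No (2 → 8). Not NE.
(Abstain, Abstain): Faction A can switch to No (2 → 6). Not NE.
(Abstain, Amend): Faction A can switch to No (4 → 9). Not NE.
(Amend, Yes): Faction A can switch to No (0 → 1). Not NE.
(Amend, No): Faction A can switch to No (6 → 8). Not NE.
(The remaining 6 profiles each have a profitable deviation by the same check.)

none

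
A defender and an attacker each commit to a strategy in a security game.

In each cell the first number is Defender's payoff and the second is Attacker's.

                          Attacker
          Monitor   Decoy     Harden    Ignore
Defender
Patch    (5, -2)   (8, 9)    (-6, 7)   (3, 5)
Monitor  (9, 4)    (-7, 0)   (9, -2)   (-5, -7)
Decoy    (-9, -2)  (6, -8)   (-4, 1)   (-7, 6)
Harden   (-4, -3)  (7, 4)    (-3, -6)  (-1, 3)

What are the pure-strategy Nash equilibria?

(Patch, Decoy), (Monitor, Monitor)

Check each profile: it is a Nash equilibrium iff no player can strictly gain by switching unilaterally.
(Patch, Monitor): Defender can switch to Monitor (5 → 9). Not NE.
(Patch, Decoy): Defender gets 8, best alternative 7; Attacker gets 9, best alternative 7. No profitable deviation — NE.
(Patch, Harden): Defender can switch to Monitor (-6 → 9). Not NE.
(Patch, Ignore): Attacker can switch to Decoy (5 → 9). Not NE.
(Monitor, Monitor): Defender gets 9, best alternative 5; Attacker gets 4, best alternative 0. No profitable deviation — NE.
(Monitor, Decoy): Defender can switch to Patch (-7 → 8). Not NE.
(Monitor, Harden): Attacker can switch to Monitor (-2 → 4). Not NE.
(Monitor, Ignore): Defender can switch to Patch (-5 → 3). Not NE.
(Decoy, Monitor): Defender can switch to Patch (-9 → 5). Not NE.
(Decoy, Decoy): Defender can switch to Patch (6 → 8). Not NE.
(The remaining 6 profiles each have a profitable deviation by the same check.)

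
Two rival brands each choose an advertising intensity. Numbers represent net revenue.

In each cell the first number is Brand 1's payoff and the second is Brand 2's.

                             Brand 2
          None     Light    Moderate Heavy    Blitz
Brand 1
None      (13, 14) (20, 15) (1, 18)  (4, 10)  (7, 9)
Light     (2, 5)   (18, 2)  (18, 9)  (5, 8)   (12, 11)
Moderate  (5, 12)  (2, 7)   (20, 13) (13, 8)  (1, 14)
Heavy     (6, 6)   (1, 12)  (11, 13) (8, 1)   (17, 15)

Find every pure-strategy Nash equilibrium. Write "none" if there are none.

Check each profile: it is a Nash equilibrium iff no player can strictly gain by switching unilaterally.
(None, None): Brand 2 can switch to Light (14 → 15). Not NE.
(None, Light): Brand 2 can switch to Moderate (15 → 18). Not NE.
(None, Moderate): Brand 1 can switch to Light (1 → 18). Not NE.
(None, Heavy): Brand 1 can switch to Light (4 → 5). Not NE.
(None, Blitz): Brand 1 can switch to Light (7 → 12). Not NE.
(Light, None): Brand 1 can switch to None (2 → 13). Not NE.
(Heavy, Blitz): Brand 1 gets 17, best alternative 12; Brand 2 gets 15, best alternative 13. No profitable deviation — NE.
(The remaining 13 profiles each have a profitable deviation by the same check.)

The unique pure-strategy Nash equilibrium is (Heavy, Blitz).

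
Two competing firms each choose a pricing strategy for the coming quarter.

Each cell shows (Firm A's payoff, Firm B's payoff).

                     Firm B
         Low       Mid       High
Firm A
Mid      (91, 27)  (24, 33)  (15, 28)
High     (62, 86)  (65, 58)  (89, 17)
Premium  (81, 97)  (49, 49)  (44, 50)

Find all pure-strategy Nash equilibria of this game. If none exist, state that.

Firm A against Low: payoffs 91, 62, 81 → best response Mid.
Firm A against Mid: payoffs 24, 65, 49 → best response High.
Firm A against High: payoffs 15, 89, 44 → best response High.
Firm B against Mid: payoffs 27, 33, 28 → best response Mid.
Firm B against High: payoffs 86, 58, 17 → best response Low.
Firm B against Premium: payoffs 97, 49, 50 → best response Low.
No profile is a mutual best response for all players.

No pure-strategy Nash equilibrium.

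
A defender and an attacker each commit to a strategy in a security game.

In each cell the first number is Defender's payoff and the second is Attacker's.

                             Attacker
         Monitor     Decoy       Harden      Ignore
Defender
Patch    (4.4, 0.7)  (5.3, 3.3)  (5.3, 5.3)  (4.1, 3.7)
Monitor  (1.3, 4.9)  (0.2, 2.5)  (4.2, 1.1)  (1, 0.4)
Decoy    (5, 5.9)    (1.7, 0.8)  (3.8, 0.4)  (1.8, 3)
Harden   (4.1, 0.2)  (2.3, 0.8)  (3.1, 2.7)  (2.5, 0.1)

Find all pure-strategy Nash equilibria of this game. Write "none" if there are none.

(Patch, Monitor): Defender can switch to Decoy (4.4 → 5). Not NE.
(Patch, Decoy): Attacker can switch to Harden (3.3 → 5.3). Not NE.
(Patch, Harden): Defender gets 5.3, best alternative 4.2; Attacker gets 5.3, best alternative 3.7. No profitable deviation — NE.
(Patch, Ignore): Attacker can switch to Harden (3.7 → 5.3). Not NE.
(Monitor, Monitor): Defender can switch to Patch (1.3 → 4.4). Not NE.
(Monitor, Decoy): Defender can switch to Patch (0.2 → 5.3). Not NE.
(Monitor, Harden): Defender can switch to Patch (4.2 → 5.3). Not NE.
(Monitor, Ignore): Defender can switch to Patch (1 → 4.1). Not NE.
(Decoy, Monitor): Defender gets 5, best alternative 4.4; Attacker gets 5.9, best alternative 3. No profitable deviation — NE.
(Decoy, Decoy): Defender can switch to Patch (1.7 → 5.3). Not NE.
(The remaining 6 profiles each have a profitable deviation by the same check.)

The pure Nash equilibria are (Patch, Harden), (Decoy, Monitor).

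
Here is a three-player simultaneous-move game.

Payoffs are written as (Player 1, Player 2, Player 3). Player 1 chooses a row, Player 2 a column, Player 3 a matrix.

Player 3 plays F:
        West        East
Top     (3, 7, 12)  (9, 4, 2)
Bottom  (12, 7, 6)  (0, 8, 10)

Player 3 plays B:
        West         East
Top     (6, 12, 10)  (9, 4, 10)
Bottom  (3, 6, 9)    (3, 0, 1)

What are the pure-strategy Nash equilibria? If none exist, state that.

Player 1 against (West, F): payoffs 3, 12 → best response Bottom.
Player 1 against (West, B): payoffs 6, 3 → best response Top.
Player 1 against (East, F): payoffs 9, 0 → best response Top.
Player 1 against (East, B): payoffs 9, 3 → best response Top.
Player 2 against (Top, F): payoffs 7, 4 → best response West.
Player 2 against (Top, B): payoffs 12, 4 → best response West.
Player 2 against (Bottom, F): payoffs 7, 8 → best response East.
Player 2 against (Bottom, B): payoffs 6, 0 → best response West.
Player 3 against (Top, West): payoffs 12, 10 → best response F.
Player 3 against (Top, East): payoffs 2, 10 → best response B.
Player 3 against (Bottom, West): payoffs 6, 9 → best response B.
Player 3 against (Bottom, East): payoffs 10, 1 → best response F.
No profile is a mutual best response for all players.

none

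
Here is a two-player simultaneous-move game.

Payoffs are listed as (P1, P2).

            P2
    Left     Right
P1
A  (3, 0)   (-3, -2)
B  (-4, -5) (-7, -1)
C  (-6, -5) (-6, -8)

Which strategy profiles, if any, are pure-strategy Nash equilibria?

Pure NE: (A, Left)

P1 against Left: payoffs 3, -4, -6 → best response A.
P1 against Right: payoffs -3, -7, -6 → best response A.
P2 against A: payoffs 0, -2 → best response Left.
P2 against B: payoffs -5, -1 → best response Right.
P2 against C: payoffs -5, -8 → best response Left.
Mutual best responses: (A, Left).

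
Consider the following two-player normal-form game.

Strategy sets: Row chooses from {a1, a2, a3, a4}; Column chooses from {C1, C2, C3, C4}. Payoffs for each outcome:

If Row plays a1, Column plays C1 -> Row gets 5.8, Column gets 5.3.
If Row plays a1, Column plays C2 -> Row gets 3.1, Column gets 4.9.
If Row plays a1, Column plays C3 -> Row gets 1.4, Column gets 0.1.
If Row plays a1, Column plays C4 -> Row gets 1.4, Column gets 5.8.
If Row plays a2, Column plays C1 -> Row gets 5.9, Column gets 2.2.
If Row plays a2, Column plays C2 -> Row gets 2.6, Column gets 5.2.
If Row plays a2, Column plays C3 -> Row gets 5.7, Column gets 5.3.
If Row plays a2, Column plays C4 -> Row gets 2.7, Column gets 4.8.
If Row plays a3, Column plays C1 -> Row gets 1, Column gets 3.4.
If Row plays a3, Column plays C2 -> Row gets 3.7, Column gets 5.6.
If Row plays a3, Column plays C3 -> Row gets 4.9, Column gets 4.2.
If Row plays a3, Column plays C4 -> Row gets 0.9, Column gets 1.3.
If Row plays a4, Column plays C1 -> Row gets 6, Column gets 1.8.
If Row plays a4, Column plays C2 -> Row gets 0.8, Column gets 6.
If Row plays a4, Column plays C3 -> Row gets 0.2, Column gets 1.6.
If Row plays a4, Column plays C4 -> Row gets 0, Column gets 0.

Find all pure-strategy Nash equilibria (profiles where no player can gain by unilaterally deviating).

(a2, C3); (a3, C2)

Row against C1: payoffs 5.8, 5.9, 1, 6 → best response a4.
Row against C2: payoffs 3.1, 2.6, 3.7, 0.8 → best response a3.
Row against C3: payoffs 1.4, 5.7, 4.9, 0.2 → best response a2.
Row against C4: payoffs 1.4, 2.7, 0.9, 0 → best response a2.
Column against a1: payoffs 5.3, 4.9, 0.1, 5.8 → best response C4.
Column against a2: payoffs 2.2, 5.2, 5.3, 4.8 → best response C3.
Column against a3: payoffs 3.4, 5.6, 4.2, 1.3 → best response C2.
Column against a4: payoffs 1.8, 6, 1.6, 0 → best response C2.
Mutual best responses: (a2, C3); (a3, C2).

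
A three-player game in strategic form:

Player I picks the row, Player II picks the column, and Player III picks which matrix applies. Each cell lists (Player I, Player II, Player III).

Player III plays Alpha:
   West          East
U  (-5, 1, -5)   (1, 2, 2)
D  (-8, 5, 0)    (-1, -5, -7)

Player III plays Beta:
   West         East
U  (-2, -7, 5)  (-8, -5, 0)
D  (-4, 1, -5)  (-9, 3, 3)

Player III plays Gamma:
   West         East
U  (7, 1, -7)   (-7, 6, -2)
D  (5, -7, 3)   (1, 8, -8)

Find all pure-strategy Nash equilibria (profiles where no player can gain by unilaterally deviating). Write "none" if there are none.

The unique pure-strategy Nash equilibrium is (U, East, Alpha).

Player I against (West, Alpha): payoffs -5, -8 → best response U.
Player I against (West, Beta): payoffs -2, -4 → best response U.
Player I against (West, Gamma): payoffs 7, 5 → best response U.
Player I against (East, Alpha): payoffs 1, -1 → best response U.
Player I against (East, Beta): payoffs -8, -9 → best response U.
Player I against (East, Gamma): payoffs -7, 1 → best response D.
Player II against (U, Alpha): payoffs 1, 2 → best response East.
Player II against (U, Beta): payoffs -7, -5 → best response East.
Player II against (U, Gamma): payoffs 1, 6 → best response East.
Player II against (D, Alpha): payoffs 5, -5 → best response West.
Player II against (D, Beta): payoffs 1, 3 → best response East.
Player II against (D, Gamma): payoffs -7, 8 → best response East.
Player III against (U, West): payoffs -5, 5, -7 → best response Beta.
Player III against (U, East): payoffs 2, 0, -2 → best response Alpha.
Player III against (D, West): payoffs 0, -5, 3 → best response Gamma.
Player III against (D, East): payoffs -7, 3, -8 → best response Beta.
Mutual best responses: (U, East, Alpha).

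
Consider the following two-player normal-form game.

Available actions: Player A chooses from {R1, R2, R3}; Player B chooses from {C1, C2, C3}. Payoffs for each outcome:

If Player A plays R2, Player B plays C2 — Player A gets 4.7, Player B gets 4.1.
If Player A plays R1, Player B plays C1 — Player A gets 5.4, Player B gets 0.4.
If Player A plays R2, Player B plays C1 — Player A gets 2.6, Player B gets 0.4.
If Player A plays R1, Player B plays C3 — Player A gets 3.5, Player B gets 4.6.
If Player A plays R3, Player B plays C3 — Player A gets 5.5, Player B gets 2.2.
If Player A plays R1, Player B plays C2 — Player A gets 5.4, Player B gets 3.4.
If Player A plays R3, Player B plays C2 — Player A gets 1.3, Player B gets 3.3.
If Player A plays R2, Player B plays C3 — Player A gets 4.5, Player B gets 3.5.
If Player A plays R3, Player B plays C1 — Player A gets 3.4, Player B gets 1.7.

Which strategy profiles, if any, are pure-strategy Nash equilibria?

none

(R1, C1): Player B can switch to C2 (0.4 → 3.4). Not NE.
(R1, C2): Player B can switch to C3 (3.4 → 4.6). Not NE.
(R1, C3): Player A can switch to R2 (3.5 → 4.5). Not NE.
(R2, C1): Player A can switch to R1 (2.6 → 5.4). Not NE.
(R2, C2): Player A can switch to R1 (4.7 → 5.4). Not NE.
(R2, C3): Player A can switch to R3 (4.5 → 5.5). Not NE.
(The remaining 3 profiles each have a profitable deviation by the same check.)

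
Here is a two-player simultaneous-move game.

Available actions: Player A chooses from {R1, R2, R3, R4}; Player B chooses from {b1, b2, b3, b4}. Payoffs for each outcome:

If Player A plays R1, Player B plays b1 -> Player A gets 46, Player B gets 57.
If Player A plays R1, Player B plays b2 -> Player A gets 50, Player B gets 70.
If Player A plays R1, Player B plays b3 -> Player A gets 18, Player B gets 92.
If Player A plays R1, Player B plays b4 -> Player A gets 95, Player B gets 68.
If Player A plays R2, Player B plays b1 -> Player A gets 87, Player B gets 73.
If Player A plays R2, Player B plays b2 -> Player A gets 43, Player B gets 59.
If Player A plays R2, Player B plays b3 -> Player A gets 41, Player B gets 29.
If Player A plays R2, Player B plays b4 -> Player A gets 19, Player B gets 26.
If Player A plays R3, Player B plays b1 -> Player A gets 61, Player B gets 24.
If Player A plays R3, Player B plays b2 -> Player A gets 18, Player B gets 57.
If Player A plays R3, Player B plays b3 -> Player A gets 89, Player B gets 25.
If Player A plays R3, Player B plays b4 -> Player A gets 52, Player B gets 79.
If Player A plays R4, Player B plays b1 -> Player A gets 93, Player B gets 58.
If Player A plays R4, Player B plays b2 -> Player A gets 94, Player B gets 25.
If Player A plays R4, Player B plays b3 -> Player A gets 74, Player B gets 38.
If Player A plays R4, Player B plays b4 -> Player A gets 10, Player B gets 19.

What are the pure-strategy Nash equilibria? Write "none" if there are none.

Mark each player's best response to every combination of opponents' strategies; a profile where every player is best-responding is a pure Nash equilibrium.
Player A against b1: payoffs 46, 87, 61, 93 → best response R4.
Player A against b2: payoffs 50, 43, 18, 94 → best response R4.
Player A against b3: payoffs 18, 41, 89, 74 → best response R3.
Player A against b4: payoffs 95, 19, 52, 10 → best response R1.
Player B against R1: payoffs 57, 70, 92, 68 → best response b3.
Player B against R2: payoffs 73, 59, 29, 26 → best response b1.
Player B against R3: payoffs 24, 57, 25, 79 → best response b4.
Player B against R4: payoffs 58, 25, 38, 19 → best response b1.
Mutual best responses: (R4, b1).

(R4, b1)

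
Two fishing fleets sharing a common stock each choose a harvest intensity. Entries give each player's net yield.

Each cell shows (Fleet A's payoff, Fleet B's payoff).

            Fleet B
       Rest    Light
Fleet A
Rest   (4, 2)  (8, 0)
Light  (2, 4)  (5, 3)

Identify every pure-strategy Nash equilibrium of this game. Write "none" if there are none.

(Rest, Rest)

Mark each player's best response to every combination of opponents' strategies; a profile where every player is best-responding is a pure Nash equilibrium.
Fleet A against Rest: payoffs 4, 2 → best response Rest.
Fleet A against Light: payoffs 8, 5 → best response Rest.
Fleet B against Rest: payoffs 2, 0 → best response Rest.
Fleet B against Light: payoffs 4, 3 → best response Rest.
Mutual best responses: (Rest, Rest).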